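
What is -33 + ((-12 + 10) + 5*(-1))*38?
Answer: -299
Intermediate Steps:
-33 + ((-12 + 10) + 5*(-1))*38 = -33 + (-2 - 5)*38 = -33 - 7*38 = -33 - 266 = -299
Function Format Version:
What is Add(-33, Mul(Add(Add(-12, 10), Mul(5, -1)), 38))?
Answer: -299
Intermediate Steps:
Add(-33, Mul(Add(Add(-12, 10), Mul(5, -1)), 38)) = Add(-33, Mul(Add(-2, -5), 38)) = Add(-33, Mul(-7, 38)) = Add(-33, -266) = -299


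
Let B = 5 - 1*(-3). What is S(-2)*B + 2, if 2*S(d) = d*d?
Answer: 18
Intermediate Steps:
S(d) = d²/2 (S(d) = (d*d)/2 = d²/2)
B = 8 (B = 5 + 3 = 8)
S(-2)*B + 2 = ((½)*(-2)²)*8 + 2 = ((½)*4)*8 + 2 = 2*8 + 2 = 16 + 2 = 18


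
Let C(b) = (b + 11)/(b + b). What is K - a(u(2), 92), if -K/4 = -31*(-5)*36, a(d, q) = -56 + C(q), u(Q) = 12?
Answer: -4096679/184 ≈ -22265.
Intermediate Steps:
C(b) = (11 + b)/(2*b) (C(b) = (11 + b)/((2*b)) = (11 + b)*(1/(2*b)) = (11 + b)/(2*b))
a(d, q) = -56 + (11 + q)/(2*q)
K = -22320 (K = -4*(-31*(-5))*36 = -620*36 = -4*5580 = -22320)
K - a(u(2), 92) = -22320 - (11 - 111*92)/(2*92) = -22320 - (11 - 10212)/(2*92) = -22320 - (-10201)/(2*92) = -22320 - 1*(-10201/184) = -22320 + 10201/184 = -4096679/184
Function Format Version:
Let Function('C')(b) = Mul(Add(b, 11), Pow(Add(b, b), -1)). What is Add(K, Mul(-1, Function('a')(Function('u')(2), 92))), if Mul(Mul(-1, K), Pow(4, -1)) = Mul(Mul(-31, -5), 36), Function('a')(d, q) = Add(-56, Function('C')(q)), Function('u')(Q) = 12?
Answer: Rational(-4096679, 184) ≈ -22265.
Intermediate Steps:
Function('C')(b) = Mul(Rational(1, 2), Pow(b, -1), Add(11, b)) (Function('C')(b) = Mul(Add(11, b), Pow(Mul(2, b), -1)) = Mul(Add(11, b), Mul(Rational(1, 2), Pow(b, -1))) = Mul(Rational(1, 2), Pow(b, -1), Add(11, b)))
Function('a')(d, q) = Add(-56, Mul(Rational(1, 2), Pow(q, -1), Add(11, q)))
K = -22320 (K = Mul(-4, Mul(Mul(-31, -5), 36)) = Mul(-4, Mul(155, 36)) = Mul(-4, 5580) = -22320)
Add(K, Mul(-1, Function('a')(Function('u')(2), 92))) = Add(-22320, Mul(-1, Mul(Rational(1, 2), Pow(92, -1), Add(11, Mul(-111, 92))))) = Add(-22320, Mul(-1, Mul(Rational(1, 2), Rational(1, 92), Add(11, -10212)))) = Add(-22320, Mul(-1, Mul(Rational(1, 2), Rational(1, 92), -10201))) = Add(-22320, Mul(-1, Rational(-10201, 184))) = Add(-22320, Rational(10201, 184)) = Rational(-4096679, 184)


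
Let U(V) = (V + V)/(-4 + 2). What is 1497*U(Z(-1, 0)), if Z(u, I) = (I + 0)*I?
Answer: 0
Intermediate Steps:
Z(u, I) = I² (Z(u, I) = I*I = I²)
U(V) = -V (U(V) = (2*V)/(-2) = (2*V)*(-½) = -V)
1497*U(Z(-1, 0)) = 1497*(-1*0²) = 1497*(-1*0) = 1497*0 = 0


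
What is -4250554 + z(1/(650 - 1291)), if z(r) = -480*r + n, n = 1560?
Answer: -2723604674/641 ≈ -4.2490e+6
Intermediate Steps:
z(r) = 1560 - 480*r (z(r) = -480*r + 1560 = 1560 - 480*r)
-4250554 + z(1/(650 - 1291)) = -4250554 + (1560 - 480/(650 - 1291)) = -4250554 + (1560 - 480/(-641)) = -4250554 + (1560 - 480*(-1/641)) = -4250554 + (1560 + 480/641) = -4250554 + 1000440/641 = -2723604674/641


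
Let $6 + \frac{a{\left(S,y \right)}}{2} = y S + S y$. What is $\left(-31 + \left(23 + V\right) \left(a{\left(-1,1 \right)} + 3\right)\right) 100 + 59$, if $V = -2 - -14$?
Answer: $-48541$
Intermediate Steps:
$V = 12$ ($V = -2 + 14 = 12$)
$a{\left(S,y \right)} = -12 + 4 S y$ ($a{\left(S,y \right)} = -12 + 2 \left(y S + S y\right) = -12 + 2 \left(S y + S y\right) = -12 + 2 \cdot 2 S y = -12 + 4 S y$)
$\left(-31 + \left(23 + V\right) \left(a{\left(-1,1 \right)} + 3\right)\right) 100 + 59 = \left(-31 + \left(23 + 12\right) \left(\left(-12 + 4 \left(-1\right) 1\right) + 3\right)\right) 100 + 59 = \left(-31 + 35 \left(\left(-12 - 4\right) + 3\right)\right) 100 + 59 = \left(-31 + 35 \left(-16 + 3\right)\right) 100 + 59 = \left(-31 + 35 \left(-13\right)\right) 100 + 59 = \left(-31 - 455\right) 100 + 59 = \left(-486\right) 100 + 59 = -48600 + 59 = -48541$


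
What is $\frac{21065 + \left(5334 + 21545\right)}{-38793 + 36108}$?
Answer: $- \frac{47944}{2685} \approx -17.856$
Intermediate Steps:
$\frac{21065 + \left(5334 + 21545\right)}{-38793 + 36108} = \frac{21065 + 26879}{-2685} = 47944 \left(- \frac{1}{2685}\right) = - \frac{47944}{2685}$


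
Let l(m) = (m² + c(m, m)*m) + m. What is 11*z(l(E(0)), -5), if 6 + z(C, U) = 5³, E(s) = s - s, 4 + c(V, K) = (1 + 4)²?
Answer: 1309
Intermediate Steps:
c(V, K) = 21 (c(V, K) = -4 + (1 + 4)² = -4 + 5² = -4 + 25 = 21)
E(s) = 0
l(m) = m² + 22*m (l(m) = (m² + 21*m) + m = m² + 22*m)
z(C, U) = 119 (z(C, U) = -6 + 5³ = -6 + 125 = 119)
11*z(l(E(0)), -5) = 11*119 = 1309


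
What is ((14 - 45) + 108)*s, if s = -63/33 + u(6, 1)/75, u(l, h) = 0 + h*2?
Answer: -10871/75 ≈ -144.95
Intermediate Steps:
u(l, h) = 2*h (u(l, h) = 0 + 2*h = 2*h)
s = -1553/825 (s = -63/33 + (2*1)/75 = -63*1/33 + 2*(1/75) = -21/11 + 2/75 = -1553/825 ≈ -1.8824)
((14 - 45) + 108)*s = ((14 - 45) + 108)*(-1553/825) = (-31 + 108)*(-1553/825) = 77*(-1553/825) = -10871/75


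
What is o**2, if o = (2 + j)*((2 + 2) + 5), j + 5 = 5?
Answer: 324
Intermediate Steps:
j = 0 (j = -5 + 5 = 0)
o = 18 (o = (2 + 0)*((2 + 2) + 5) = 2*(4 + 5) = 2*9 = 18)
o**2 = 18**2 = 324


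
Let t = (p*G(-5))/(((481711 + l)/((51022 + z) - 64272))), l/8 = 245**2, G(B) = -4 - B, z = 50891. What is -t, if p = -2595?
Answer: 10853155/106879 ≈ 101.55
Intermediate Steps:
l = 480200 (l = 8*245**2 = 8*60025 = 480200)
t = -10853155/106879 (t = (-2595*(-4 - 1*(-5)))/(((481711 + 480200)/((51022 + 50891) - 64272))) = (-2595*(-4 + 5))/((961911/(101913 - 64272))) = (-2595*1)/((961911/37641)) = -2595/(961911*(1/37641)) = -2595/320637/12547 = -2595*12547/320637 = -10853155/106879 ≈ -101.55)
-t = -1*(-10853155/106879) = 10853155/106879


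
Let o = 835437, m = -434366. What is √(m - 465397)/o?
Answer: I*√899763/835437 ≈ 0.0011354*I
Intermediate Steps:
√(m - 465397)/o = √(-434366 - 465397)/835437 = √(-899763)*(1/835437) = (I*√899763)*(1/835437) = I*√899763/835437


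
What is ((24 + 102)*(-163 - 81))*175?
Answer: -5380200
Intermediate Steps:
((24 + 102)*(-163 - 81))*175 = (126*(-244))*175 = -30744*175 = -5380200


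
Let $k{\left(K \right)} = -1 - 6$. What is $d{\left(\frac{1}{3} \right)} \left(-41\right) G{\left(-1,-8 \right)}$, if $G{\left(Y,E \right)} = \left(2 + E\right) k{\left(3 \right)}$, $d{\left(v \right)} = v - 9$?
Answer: $14924$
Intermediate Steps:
$k{\left(K \right)} = -7$ ($k{\left(K \right)} = -1 - 6 = -7$)
$d{\left(v \right)} = -9 + v$
$G{\left(Y,E \right)} = -14 - 7 E$ ($G{\left(Y,E \right)} = \left(2 + E\right) \left(-7\right) = -14 - 7 E$)
$d{\left(\frac{1}{3} \right)} \left(-41\right) G{\left(-1,-8 \right)} = \left(-9 + \frac{1}{3}\right) \left(-41\right) \left(-14 - -56\right) = \left(-9 + \frac{1}{3}\right) \left(-41\right) \left(-14 + 56\right) = \left(- \frac{26}{3}\right) \left(-41\right) 42 = \frac{1066}{3} \cdot 42 = 14924$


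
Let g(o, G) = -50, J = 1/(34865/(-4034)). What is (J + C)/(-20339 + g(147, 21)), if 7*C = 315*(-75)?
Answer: 117673409/710862485 ≈ 0.16554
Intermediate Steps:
C = -3375 (C = (315*(-75))/7 = (1/7)*(-23625) = -3375)
J = -4034/34865 (J = 1/(34865*(-1/4034)) = 1/(-34865/4034) = -4034/34865 ≈ -0.11570)
(J + C)/(-20339 + g(147, 21)) = (-4034/34865 - 3375)/(-20339 - 50) = -117673409/34865/(-20389) = -117673409/34865*(-1/20389) = 117673409/710862485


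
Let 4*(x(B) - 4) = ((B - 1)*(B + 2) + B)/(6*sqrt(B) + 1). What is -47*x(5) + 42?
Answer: -102985/716 - 4653*sqrt(5)/358 ≈ -172.90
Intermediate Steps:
x(B) = 4 + (B + (-1 + B)*(2 + B))/(4*(1 + 6*sqrt(B))) (x(B) = 4 + (((B - 1)*(B + 2) + B)/(6*sqrt(B) + 1))/4 = 4 + (((-1 + B)*(2 + B) + B)/(1 + 6*sqrt(B)))/4 = 4 + ((B + (-1 + B)*(2 + B))/(1 + 6*sqrt(B)))/4 = 4 + (B + (-1 + B)*(2 + B))/(4*(1 + 6*sqrt(B))))
-47*x(5) + 42 = -47*(14 + 5**2 + 2*5 + 96*sqrt(5))/(4*(1 + 6*sqrt(5))) + 42 = -47*(14 + 25 + 10 + 96*sqrt(5))/(4*(1 + 6*sqrt(5))) + 42 = -47*(49 + 96*sqrt(5))/(4*(1 + 6*sqrt(5))) + 42 = 42 - 47*(49 + 96*sqrt(5))/(4*(1 + 6*sqrt(5)))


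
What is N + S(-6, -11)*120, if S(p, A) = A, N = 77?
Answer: -1243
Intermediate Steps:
N + S(-6, -11)*120 = 77 - 11*120 = 77 - 1320 = -1243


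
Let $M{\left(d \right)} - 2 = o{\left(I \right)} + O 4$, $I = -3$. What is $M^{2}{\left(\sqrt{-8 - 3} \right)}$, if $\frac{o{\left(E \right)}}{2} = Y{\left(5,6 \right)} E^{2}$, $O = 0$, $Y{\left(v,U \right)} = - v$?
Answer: $7744$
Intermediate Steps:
$o{\left(E \right)} = - 10 E^{2}$ ($o{\left(E \right)} = 2 \left(-1\right) 5 E^{2} = 2 \left(- 5 E^{2}\right) = - 10 E^{2}$)
$M{\left(d \right)} = -88$ ($M{\left(d \right)} = 2 + \left(- 10 \left(-3\right)^{2} + 0 \cdot 4\right) = 2 + \left(\left(-10\right) 9 + 0\right) = 2 + \left(-90 + 0\right) = 2 - 90 = -88$)
$M^{2}{\left(\sqrt{-8 - 3} \right)} = \left(-88\right)^{2} = 7744$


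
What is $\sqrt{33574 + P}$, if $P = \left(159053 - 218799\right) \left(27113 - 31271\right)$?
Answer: $\sqrt{248457442} \approx 15763.0$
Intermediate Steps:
$P = 248423868$ ($P = \left(-59746\right) \left(-4158\right) = 248423868$)
$\sqrt{33574 + P} = \sqrt{33574 + 248423868} = \sqrt{248457442}$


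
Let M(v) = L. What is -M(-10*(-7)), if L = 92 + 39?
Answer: -131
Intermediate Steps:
L = 131
M(v) = 131
-M(-10*(-7)) = -1*131 = -131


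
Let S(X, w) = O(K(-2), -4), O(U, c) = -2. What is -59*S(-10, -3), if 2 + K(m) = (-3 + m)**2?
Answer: 118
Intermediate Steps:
K(m) = -2 + (-3 + m)**2
S(X, w) = -2
-59*S(-10, -3) = -59*(-2) = 118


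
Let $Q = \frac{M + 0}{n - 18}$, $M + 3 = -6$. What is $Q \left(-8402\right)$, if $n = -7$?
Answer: $- \frac{75618}{25} \approx -3024.7$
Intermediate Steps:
$M = -9$ ($M = -3 - 6 = -9$)
$Q = \frac{9}{25}$ ($Q = \frac{-9 + 0}{-7 - 18} = - \frac{9}{-25} = \left(-9\right) \left(- \frac{1}{25}\right) = \frac{9}{25} \approx 0.36$)
$Q \left(-8402\right) = \frac{9}{25} \left(-8402\right) = - \frac{75618}{25}$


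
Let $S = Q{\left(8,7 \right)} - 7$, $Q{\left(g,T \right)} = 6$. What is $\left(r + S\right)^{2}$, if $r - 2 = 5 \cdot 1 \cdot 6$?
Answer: $961$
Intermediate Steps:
$r = 32$ ($r = 2 + 5 \cdot 1 \cdot 6 = 2 + 5 \cdot 6 = 2 + 30 = 32$)
$S = -1$ ($S = 6 - 7 = -1$)
$\left(r + S\right)^{2} = \left(32 - 1\right)^{2} = 31^{2} = 961$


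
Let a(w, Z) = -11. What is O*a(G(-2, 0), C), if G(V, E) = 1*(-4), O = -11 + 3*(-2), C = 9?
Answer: 187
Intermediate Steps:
O = -17 (O = -11 - 6 = -17)
G(V, E) = -4
O*a(G(-2, 0), C) = -17*(-11) = 187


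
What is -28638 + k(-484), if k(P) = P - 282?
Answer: -29404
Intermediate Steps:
k(P) = -282 + P
-28638 + k(-484) = -28638 + (-282 - 484) = -28638 - 766 = -29404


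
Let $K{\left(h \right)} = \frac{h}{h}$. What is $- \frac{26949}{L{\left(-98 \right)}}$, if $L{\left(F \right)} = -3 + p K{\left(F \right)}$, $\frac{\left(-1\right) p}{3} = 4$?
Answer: $\frac{8983}{5} \approx 1796.6$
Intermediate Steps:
$K{\left(h \right)} = 1$
$p = -12$ ($p = \left(-3\right) 4 = -12$)
$L{\left(F \right)} = -15$ ($L{\left(F \right)} = -3 - 12 = -15$)
$- \frac{26949}{L{\left(-98 \right)}} = - \frac{26949}{-15} = \left(-26949\right) \left(- \frac{1}{15}\right) = \frac{8983}{5}$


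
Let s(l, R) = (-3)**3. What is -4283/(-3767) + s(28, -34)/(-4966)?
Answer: 21371087/18706922 ≈ 1.1424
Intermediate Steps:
s(l, R) = -27
-4283/(-3767) + s(28, -34)/(-4966) = -4283/(-3767) - 27/(-4966) = -4283*(-1/3767) - 27*(-1/4966) = 4283/3767 + 27/4966 = 21371087/18706922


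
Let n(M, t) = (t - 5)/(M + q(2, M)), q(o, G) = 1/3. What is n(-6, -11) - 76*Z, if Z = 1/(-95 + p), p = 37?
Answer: 2038/493 ≈ 4.1339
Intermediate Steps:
q(o, G) = ⅓ (q(o, G) = 1*(⅓) = ⅓)
n(M, t) = (-5 + t)/(⅓ + M) (n(M, t) = (t - 5)/(M + ⅓) = (-5 + t)/(⅓ + M))
Z = -1/58 (Z = 1/(-95 + 37) = 1/(-58) = -1/58 ≈ -0.017241)
n(-6, -11) - 76*Z = 3*(-5 - 11)/(1 + 3*(-6)) - 76*(-1/58) = 3*(-16)/(1 - 18) + 38/29 = 3*(-16)/(-17) + 38/29 = 3*(-1/17)*(-16) + 38/29 = 48/17 + 38/29 = 2038/493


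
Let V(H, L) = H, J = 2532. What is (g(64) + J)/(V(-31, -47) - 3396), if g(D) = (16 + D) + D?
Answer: -2676/3427 ≈ -0.78086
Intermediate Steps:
g(D) = 16 + 2*D
(g(64) + J)/(V(-31, -47) - 3396) = ((16 + 2*64) + 2532)/(-31 - 3396) = ((16 + 128) + 2532)/(-3427) = (144 + 2532)*(-1/3427) = 2676*(-1/3427) = -2676/3427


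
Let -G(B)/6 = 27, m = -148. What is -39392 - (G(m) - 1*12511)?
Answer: -26719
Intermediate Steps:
G(B) = -162 (G(B) = -6*27 = -162)
-39392 - (G(m) - 1*12511) = -39392 - (-162 - 1*12511) = -39392 - (-162 - 12511) = -39392 - 1*(-12673) = -39392 + 12673 = -26719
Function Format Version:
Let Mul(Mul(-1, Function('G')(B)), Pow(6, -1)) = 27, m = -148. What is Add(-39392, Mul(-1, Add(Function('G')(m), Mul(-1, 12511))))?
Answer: -26719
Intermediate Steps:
Function('G')(B) = -162 (Function('G')(B) = Mul(-6, 27) = -162)
Add(-39392, Mul(-1, Add(Function('G')(m), Mul(-1, 12511)))) = Add(-39392, Mul(-1, Add(-162, Mul(-1, 12511)))) = Add(-39392, Mul(-1, Add(-162, -12511))) = Add(-39392, Mul(-1, -12673)) = Add(-39392, 12673) = -26719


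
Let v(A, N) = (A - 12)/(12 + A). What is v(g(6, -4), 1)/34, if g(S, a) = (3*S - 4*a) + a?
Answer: 3/238 ≈ 0.012605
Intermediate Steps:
g(S, a) = -3*a + 3*S (g(S, a) = (-4*a + 3*S) + a = -3*a + 3*S)
v(A, N) = (-12 + A)/(12 + A)
v(g(6, -4), 1)/34 = ((-12 + (-3*(-4) + 3*6))/(12 + (-3*(-4) + 3*6)))/34 = ((-12 + (12 + 18))/(12 + (12 + 18)))*(1/34) = ((-12 + 30)/(12 + 30))*(1/34) = (18/42)*(1/34) = ((1/42)*18)*(1/34) = (3/7)*(1/34) = 3/238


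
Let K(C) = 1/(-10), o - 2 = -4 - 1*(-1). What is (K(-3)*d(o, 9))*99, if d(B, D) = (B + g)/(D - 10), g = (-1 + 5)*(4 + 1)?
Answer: 1881/10 ≈ 188.10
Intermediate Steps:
o = -1 (o = 2 + (-4 - 1*(-1)) = 2 + (-4 + 1) = 2 - 3 = -1)
g = 20 (g = 4*5 = 20)
K(C) = -1/10
d(B, D) = (20 + B)/(-10 + D) (d(B, D) = (B + 20)/(D - 10) = (20 + B)/(-10 + D))
(K(-3)*d(o, 9))*99 = -(20 - 1)/(10*(-10 + 9))*99 = -19/(10*(-1))*99 = -(-1)*19/10*99 = -1/10*(-19)*99 = (19/10)*99 = 1881/10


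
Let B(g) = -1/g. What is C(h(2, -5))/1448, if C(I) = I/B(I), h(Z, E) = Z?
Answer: -1/362 ≈ -0.0027624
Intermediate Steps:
C(I) = -I² (C(I) = I/((-1/I)) = I*(-I) = -I²)
C(h(2, -5))/1448 = (-1*2²)/1448 = (-1*4)/1448 = (1/1448)*(-4) = -1/362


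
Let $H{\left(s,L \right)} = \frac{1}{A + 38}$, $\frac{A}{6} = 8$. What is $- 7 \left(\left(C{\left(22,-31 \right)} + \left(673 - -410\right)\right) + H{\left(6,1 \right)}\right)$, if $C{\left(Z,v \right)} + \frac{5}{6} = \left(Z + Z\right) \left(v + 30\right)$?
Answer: $- \frac{937475}{129} \approx -7267.3$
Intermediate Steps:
$A = 48$ ($A = 6 \cdot 8 = 48$)
$C{\left(Z,v \right)} = - \frac{5}{6} + 2 Z \left(30 + v\right)$ ($C{\left(Z,v \right)} = - \frac{5}{6} + \left(Z + Z\right) \left(v + 30\right) = - \frac{5}{6} + 2 Z \left(30 + v\right)$)
$H{\left(s,L \right)} = \frac{1}{86}$ ($H{\left(s,L \right)} = \frac{1}{48 + 38} = \frac{1}{86}$)
$- 7 \left(\left(C{\left(22,-31 \right)} + \left(673 - -410\right)\right) + H{\left(6,1 \right)}\right) = - 7 \left(\left(\left(- \frac{5}{6} + 60 \cdot 22 + 2 \cdot 22 \left(-31\right)\right) + \left(673 - -410\right)\right) + \frac{1}{86}\right) = - 7 \left(\left(\left(- \frac{5}{6} + 1320 - 1364\right) + \left(673 + 410\right)\right) + \frac{1}{86}\right) = - 7 \left(\left(- \frac{269}{6} + 1083\right) + \frac{1}{86}\right) = - 7 \left(\frac{6229}{6} + \frac{1}{86}\right) = - \frac{7 \cdot 133925}{129} = \left(-1\right) \frac{937475}{129} = - \frac{937475}{129}$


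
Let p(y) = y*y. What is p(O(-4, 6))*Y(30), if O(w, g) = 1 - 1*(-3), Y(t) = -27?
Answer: -432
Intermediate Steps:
O(w, g) = 4 (O(w, g) = 1 + 3 = 4)
p(y) = y²
p(O(-4, 6))*Y(30) = 4²*(-27) = 16*(-27) = -432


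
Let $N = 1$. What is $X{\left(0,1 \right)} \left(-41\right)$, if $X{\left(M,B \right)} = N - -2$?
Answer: $-123$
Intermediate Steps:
$X{\left(M,B \right)} = 3$ ($X{\left(M,B \right)} = 1 - -2 = 1 + 2 = 3$)
$X{\left(0,1 \right)} \left(-41\right) = 3 \left(-41\right) = -123$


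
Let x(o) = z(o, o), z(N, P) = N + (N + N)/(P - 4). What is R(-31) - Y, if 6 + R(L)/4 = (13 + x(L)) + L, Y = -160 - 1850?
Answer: 62898/35 ≈ 1797.1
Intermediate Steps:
Y = -2010
z(N, P) = N + 2*N/(-4 + P) (z(N, P) = N + (2*N)/(-4 + P) = N + 2*N/(-4 + P))
x(o) = o*(-2 + o)/(-4 + o)
R(L) = 28 + 4*L + 4*L*(-2 + L)/(-4 + L) (R(L) = -24 + 4*((13 + L*(-2 + L)/(-4 + L)) + L) = -24 + 4*(13 + L + L*(-2 + L)/(-4 + L)) = -24 + (52 + 4*L + 4*L*(-2 + L)/(-4 + L)) = 28 + 4*L + 4*L*(-2 + L)/(-4 + L))
R(-31) - Y = 4*(-28 - 31 + 2*(-31)**2)/(-4 - 31) - 1*(-2010) = 4*(-28 - 31 + 2*961)/(-35) + 2010 = 4*(-1/35)*(-28 - 31 + 1922) + 2010 = 4*(-1/35)*1863 + 2010 = -7452/35 + 2010 = 62898/35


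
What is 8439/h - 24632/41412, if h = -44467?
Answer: -361196753/460366851 ≈ -0.78458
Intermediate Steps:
8439/h - 24632/41412 = 8439/(-44467) - 24632/41412 = 8439*(-1/44467) - 24632*1/41412 = -8439/44467 - 6158/10353 = -361196753/460366851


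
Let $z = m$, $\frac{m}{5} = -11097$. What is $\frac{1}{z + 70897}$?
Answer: $\frac{1}{15412} \approx 6.4885 \cdot 10^{-5}$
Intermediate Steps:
$m = -55485$ ($m = 5 \left(-11097\right) = -55485$)
$z = -55485$
$\frac{1}{z + 70897} = \frac{1}{-55485 + 70897} = \frac{1}{15412}$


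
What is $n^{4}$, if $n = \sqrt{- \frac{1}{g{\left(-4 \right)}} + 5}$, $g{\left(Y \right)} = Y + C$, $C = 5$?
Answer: $16$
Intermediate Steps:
$g{\left(Y \right)} = 5 + Y$ ($g{\left(Y \right)} = Y + 5 = 5 + Y$)
$n = 2$ ($n = \sqrt{- \frac{1}{5 - 4} + 5} = \sqrt{- 1^{-1} + 5} = \sqrt{\left(-1\right) 1 + 5} = \sqrt{-1 + 5} = \sqrt{4} = 2$)
$n^{4} = 2^{4} = 16$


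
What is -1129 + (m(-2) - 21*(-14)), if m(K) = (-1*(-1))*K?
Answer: -837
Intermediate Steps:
m(K) = K (m(K) = 1*K = K)
-1129 + (m(-2) - 21*(-14)) = -1129 + (-2 - 21*(-14)) = -1129 + (-2 + 294) = -1129 + 292 = -837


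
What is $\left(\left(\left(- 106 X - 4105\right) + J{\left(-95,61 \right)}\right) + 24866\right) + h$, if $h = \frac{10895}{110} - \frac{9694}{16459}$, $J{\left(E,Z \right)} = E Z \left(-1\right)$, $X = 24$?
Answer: $\frac{8730348069}{362098} \approx 24110.0$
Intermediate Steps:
$J{\left(E,Z \right)} = - E Z$
$h = \frac{35650893}{362098}$ ($h = 10895 \cdot \frac{1}{110} - \frac{9694}{16459} = \frac{2179}{22} - \frac{9694}{16459} = \frac{35650893}{362098} \approx 98.456$)
$\left(\left(\left(- 106 X - 4105\right) + J{\left(-95,61 \right)}\right) + 24866\right) + h = \left(\left(\left(\left(-106\right) 24 - 4105\right) - \left(-95\right) 61\right) + 24866\right) + \frac{35650893}{362098} = \left(\left(\left(-2544 - 4105\right) + 5795\right) + 24866\right) + \frac{35650893}{362098} = \left(\left(-6649 + 5795\right) + 24866\right) + \frac{35650893}{362098} = \left(-854 + 24866\right) + \frac{35650893}{362098} = 24012 + \frac{35650893}{362098} = \frac{8730348069}{362098}$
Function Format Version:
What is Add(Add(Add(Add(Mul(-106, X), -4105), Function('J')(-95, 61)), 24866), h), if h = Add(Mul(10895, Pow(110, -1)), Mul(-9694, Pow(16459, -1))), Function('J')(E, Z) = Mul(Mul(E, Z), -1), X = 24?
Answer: Rational(8730348069, 362098) ≈ 24110.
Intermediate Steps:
Function('J')(E, Z) = Mul(-1, E, Z)
h = Rational(35650893, 362098) (h = Add(Mul(10895, Rational(1, 110)), Mul(-9694, Rational(1, 16459))) = Add(Rational(2179, 22), Rational(-9694, 16459)) = Rational(35650893, 362098) ≈ 98.456)
Add(Add(Add(Add(Mul(-106, X), -4105), Function('J')(-95, 61)), 24866), h) = Add(Add(Add(Add(Mul(-106, 24), -4105), Mul(-1, -95, 61)), 24866), Rational(35650893, 362098)) = Add(Add(Add(Add(-2544, -4105), 5795), 24866), Rational(35650893, 362098)) = Add(Add(Add(-6649, 5795), 24866), Rational(35650893, 362098)) = Add(Add(-854, 24866), Rational(35650893, 362098)) = Add(24012, Rational(35650893, 362098)) = Rational(8730348069, 362098)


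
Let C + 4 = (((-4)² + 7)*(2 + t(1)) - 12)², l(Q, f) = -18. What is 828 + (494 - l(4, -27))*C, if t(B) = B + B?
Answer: 3275580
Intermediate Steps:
t(B) = 2*B
C = 6396 (C = -4 + (((-4)² + 7)*(2 + 2*1) - 12)² = -4 + ((16 + 7)*(2 + 2) - 12)² = -4 + (23*4 - 12)² = -4 + (92 - 12)² = -4 + 80² = -4 + 6400 = 6396)
828 + (494 - l(4, -27))*C = 828 + (494 - 1*(-18))*6396 = 828 + (494 + 18)*6396 = 828 + 512*6396 = 828 + 3274752 = 3275580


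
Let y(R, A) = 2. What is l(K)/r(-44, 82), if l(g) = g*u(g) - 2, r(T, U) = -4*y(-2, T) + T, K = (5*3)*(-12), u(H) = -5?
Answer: -449/26 ≈ -17.269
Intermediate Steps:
K = -180 (K = 15*(-12) = -180)
r(T, U) = -8 + T (r(T, U) = -4*2 + T = -8 + T)
l(g) = -2 - 5*g (l(g) = g*(-5) - 2 = -5*g - 2 = -2 - 5*g)
l(K)/r(-44, 82) = (-2 - 5*(-180))/(-8 - 44) = (-2 + 900)/(-52) = 898*(-1/52) = -449/26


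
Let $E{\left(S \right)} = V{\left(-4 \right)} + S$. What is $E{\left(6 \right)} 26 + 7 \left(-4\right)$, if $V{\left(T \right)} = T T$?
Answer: $544$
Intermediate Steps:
$V{\left(T \right)} = T^{2}$
$E{\left(S \right)} = 16 + S$ ($E{\left(S \right)} = \left(-4\right)^{2} + S = 16 + S$)
$E{\left(6 \right)} 26 + 7 \left(-4\right) = \left(16 + 6\right) 26 + 7 \left(-4\right) = 22 \cdot 26 - 28 = 572 - 28 = 544$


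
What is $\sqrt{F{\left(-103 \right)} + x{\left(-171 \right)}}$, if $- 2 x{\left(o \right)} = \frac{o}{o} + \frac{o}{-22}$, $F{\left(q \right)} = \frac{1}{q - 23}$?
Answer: $\frac{i \sqrt{937937}}{462} \approx 2.0963 i$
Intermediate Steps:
$F{\left(q \right)} = \frac{1}{-23 + q}$
$x{\left(o \right)} = - \frac{1}{2} + \frac{o}{44}$ ($x{\left(o \right)} = - \frac{\frac{o}{o} + \frac{o}{-22}}{2} = - \frac{1 + o \left(- \frac{1}{22}\right)}{2} = - \frac{1 - \frac{o}{22}}{2} = - \frac{1}{2} + \frac{o}{44}$)
$\sqrt{F{\left(-103 \right)} + x{\left(-171 \right)}} = \sqrt{\frac{1}{-23 - 103} + \left(- \frac{1}{2} + \frac{1}{44} \left(-171\right)\right)} = \sqrt{\frac{1}{-126} - \frac{193}{44}} = \sqrt{- \frac{1}{126} - \frac{193}{44}} = \sqrt{- \frac{12181}{2772}} = \frac{i \sqrt{937937}}{462}$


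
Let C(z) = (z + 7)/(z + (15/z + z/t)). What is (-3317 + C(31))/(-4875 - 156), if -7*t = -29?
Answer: 116163665/176240961 ≈ 0.65912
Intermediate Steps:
t = 29/7 (t = -⅐*(-29) = 29/7 ≈ 4.1429)
C(z) = (7 + z)/(15/z + 36*z/29) (C(z) = (z + 7)/(z + (15/z + z/(29/7))) = (7 + z)/(z + (15/z + z*(7/29))) = (7 + z)/(z + (15/z + 7*z/29)) = (7 + z)/(15/z + 36*z/29))
(-3317 + C(31))/(-4875 - 156) = (-3317 + (29/3)*31*(7 + 31)/(145 + 12*31²))/(-4875 - 156) = (-3317 + (29/3)*31*38/(145 + 12*961))/(-5031) = (-3317 + (29/3)*31*38/(145 + 11532))*(-1/5031) = (-3317 + (29/3)*31*38/11677)*(-1/5031) = (-3317 + (29/3)*31*(1/11677)*38)*(-1/5031) = (-3317 + 34162/35031)*(-1/5031) = -116163665/35031*(-1/5031) = 116163665/176240961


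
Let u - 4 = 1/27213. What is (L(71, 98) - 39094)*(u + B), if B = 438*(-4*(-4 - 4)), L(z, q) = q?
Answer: -14877998073956/27213 ≈ -5.4672e+8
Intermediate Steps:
u = 108853/27213 (u = 4 + 1/27213 = 108853/27213 ≈ 4.0000)
B = 14016 (B = 438*(-4*(-8)) = 438*32 = 14016)
(L(71, 98) - 39094)*(u + B) = (98 - 39094)*(108853/27213 + 14016) = -38996*381526261/27213 = -14877998073956/27213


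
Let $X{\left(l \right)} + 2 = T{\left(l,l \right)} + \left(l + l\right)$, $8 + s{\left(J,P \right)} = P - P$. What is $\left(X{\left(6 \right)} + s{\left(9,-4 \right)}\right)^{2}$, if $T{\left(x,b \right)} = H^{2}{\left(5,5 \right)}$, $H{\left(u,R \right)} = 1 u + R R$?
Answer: $813604$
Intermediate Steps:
$H{\left(u,R \right)} = u + R^{2}$
$s{\left(J,P \right)} = -8$ ($s{\left(J,P \right)} = -8 + \left(P - P\right) = -8 + 0 = -8$)
$T{\left(x,b \right)} = 900$ ($T{\left(x,b \right)} = \left(5 + 5^{2}\right)^{2} = \left(5 + 25\right)^{2} = 30^{2} = 900$)
$X{\left(l \right)} = 898 + 2 l$ ($X{\left(l \right)} = -2 + \left(900 + \left(l + l\right)\right) = -2 + \left(900 + 2 l\right) = 898 + 2 l$)
$\left(X{\left(6 \right)} + s{\left(9,-4 \right)}\right)^{2} = \left(\left(898 + 2 \cdot 6\right) - 8\right)^{2} = \left(\left(898 + 12\right) - 8\right)^{2} = \left(910 - 8\right)^{2} = 902^{2} = 813604$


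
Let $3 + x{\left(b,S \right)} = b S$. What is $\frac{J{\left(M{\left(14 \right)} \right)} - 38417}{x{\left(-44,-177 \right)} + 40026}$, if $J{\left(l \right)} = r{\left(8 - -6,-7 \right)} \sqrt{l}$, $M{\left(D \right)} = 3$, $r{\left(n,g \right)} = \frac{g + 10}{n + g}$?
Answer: $- \frac{38417}{47811} + \frac{\sqrt{3}}{111559} \approx -0.8035$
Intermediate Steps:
$r{\left(n,g \right)} = \frac{10 + g}{g + n}$
$J{\left(l \right)} = \frac{3 \sqrt{l}}{7}$ ($J{\left(l \right)} = \frac{10 - 7}{-7 + \left(8 - -6\right)} \sqrt{l} = \frac{1}{-7 + \left(8 + 6\right)} 3 \sqrt{l} = \frac{1}{-7 + 14} \cdot 3 \sqrt{l} = \frac{1}{7} \cdot 3 \sqrt{l} = \frac{3 \sqrt{l}}{7}$)
$x{\left(b,S \right)} = -3 + S b$ ($x{\left(b,S \right)} = -3 + b S = -3 + S b$)
$\frac{J{\left(M{\left(14 \right)} \right)} - 38417}{x{\left(-44,-177 \right)} + 40026} = \frac{\frac{3 \sqrt{3}}{7} - 38417}{\left(-3 - -7788\right) + 40026} = \frac{-38417 + \frac{3 \sqrt{3}}{7}}{\left(-3 + 7788\right) + 40026} = \frac{-38417 + \frac{3 \sqrt{3}}{7}}{7785 + 40026} = \frac{-38417 + \frac{3 \sqrt{3}}{7}}{47811} = \left(-38417 + \frac{3 \sqrt{3}}{7}\right) \frac{1}{47811} = - \frac{38417}{47811} + \frac{\sqrt{3}}{111559}$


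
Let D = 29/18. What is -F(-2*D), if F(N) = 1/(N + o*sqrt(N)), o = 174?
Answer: 9/272513 + 162*I*sqrt(29)/272513 ≈ 3.3026e-5 + 0.0032013*I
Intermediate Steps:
D = 29/18 (D = 29*(1/18) = 29/18 ≈ 1.6111)
F(N) = 1/(N + 174*sqrt(N))
-F(-2*D) = -1/(-2*29/18 + 174*sqrt(-2*29/18)) = -1/(-29/9 + 174*sqrt(-29/9)) = -1/(-29/9 + 174*(I*sqrt(29)/3)) = -1/(-29/9 + 58*I*sqrt(29))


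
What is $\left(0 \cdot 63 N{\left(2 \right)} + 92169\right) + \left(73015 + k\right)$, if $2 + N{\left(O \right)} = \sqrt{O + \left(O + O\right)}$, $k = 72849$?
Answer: $238033$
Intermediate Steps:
$N{\left(O \right)} = -2 + \sqrt{3} \sqrt{O}$ ($N{\left(O \right)} = -2 + \sqrt{O + \left(O + O\right)} = -2 + \sqrt{O + 2 O} = -2 + \sqrt{3 O} = -2 + \sqrt{3} \sqrt{O}$)
$\left(0 \cdot 63 N{\left(2 \right)} + 92169\right) + \left(73015 + k\right) = \left(0 \cdot 63 \left(-2 + \sqrt{3} \sqrt{2}\right) + 92169\right) + \left(73015 + 72849\right) = \left(0 \left(-2 + \sqrt{6}\right) + 92169\right) + 145864 = \left(0 + 92169\right) + 145864 = 92169 + 145864 = 238033$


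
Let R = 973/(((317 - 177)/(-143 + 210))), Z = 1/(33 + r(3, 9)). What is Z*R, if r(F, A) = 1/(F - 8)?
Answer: 9313/656 ≈ 14.197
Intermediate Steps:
r(F, A) = 1/(-8 + F)
Z = 5/164 (Z = 1/(33 + 1/(-8 + 3)) = 1/(33 + 1/(-5)) = 1/(33 - ⅕) = 1/(164/5) = 5/164 ≈ 0.030488)
R = 9313/20 (R = 973/((140/67)) = 973/((140*(1/67))) = 973/(140/67) = 973*(67/140) = 9313/20 ≈ 465.65)
Z*R = (5/164)*(9313/20) = 9313/656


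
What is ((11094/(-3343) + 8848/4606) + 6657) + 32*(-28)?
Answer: 6334681417/1099847 ≈ 5759.6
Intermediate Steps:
((11094/(-3343) + 8848/4606) + 6657) + 32*(-28) = ((11094*(-1/3343) + 8848*(1/4606)) + 6657) - 896 = ((-11094/3343 + 632/329) + 6657) - 896 = (-1537150/1099847 + 6657) - 896 = 7320144329/1099847 - 896 = 6334681417/1099847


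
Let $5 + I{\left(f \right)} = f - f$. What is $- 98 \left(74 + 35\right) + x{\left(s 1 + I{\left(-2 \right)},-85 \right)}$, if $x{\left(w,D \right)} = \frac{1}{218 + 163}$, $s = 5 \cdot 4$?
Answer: $- \frac{4069841}{381} \approx -10682.0$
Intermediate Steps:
$I{\left(f \right)} = -5$ ($I{\left(f \right)} = -5 + \left(f - f\right) = -5 + 0 = -5$)
$s = 20$
$x{\left(w,D \right)} = \frac{1}{381}$
$- 98 \left(74 + 35\right) + x{\left(s 1 + I{\left(-2 \right)},-85 \right)} = - 98 \left(74 + 35\right) + \frac{1}{381} = \left(-98\right) 109 + \frac{1}{381} = -10682 + \frac{1}{381} = - \frac{4069841}{381}$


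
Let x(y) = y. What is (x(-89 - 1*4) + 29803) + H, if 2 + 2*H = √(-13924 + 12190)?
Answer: 29709 + 17*I*√6/2 ≈ 29709.0 + 20.821*I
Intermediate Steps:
H = -1 + 17*I*√6/2 (H = -1 + √(-13924 + 12190)/2 = -1 + √(-1734)/2 = -1 + (17*I*√6)/2 = -1 + 17*I*√6/2 ≈ -1.0 + 20.821*I)
(x(-89 - 1*4) + 29803) + H = ((-89 - 1*4) + 29803) + (-1 + 17*I*√6/2) = ((-89 - 4) + 29803) + (-1 + 17*I*√6/2) = (-93 + 29803) + (-1 + 17*I*√6/2) = 29710 + (-1 + 17*I*√6/2) = 29709 + 17*I*√6/2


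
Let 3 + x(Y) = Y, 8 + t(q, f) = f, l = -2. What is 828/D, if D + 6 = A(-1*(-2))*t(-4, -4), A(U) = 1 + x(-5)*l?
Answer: -138/35 ≈ -3.9429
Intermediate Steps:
t(q, f) = -8 + f
x(Y) = -3 + Y
A(U) = 17 (A(U) = 1 + (-3 - 5)*(-2) = 1 - 8*(-2) = 1 + 16 = 17)
D = -210 (D = -6 + 17*(-8 - 4) = -6 + 17*(-12) = -6 - 204 = -210)
828/D = 828/(-210) = 828*(-1/210) = -138/35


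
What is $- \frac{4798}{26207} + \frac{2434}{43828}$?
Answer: $- \frac{73249453}{574300198} \approx -0.12755$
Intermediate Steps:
$- \frac{4798}{26207} + \frac{2434}{43828} = \left(-4798\right) \frac{1}{26207} + 2434 \cdot \frac{1}{43828} = - \frac{4798}{26207} + \frac{1217}{21914} = - \frac{73249453}{574300198}$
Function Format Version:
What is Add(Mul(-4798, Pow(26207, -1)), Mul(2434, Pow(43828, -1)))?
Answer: Rational(-73249453, 574300198) ≈ -0.12755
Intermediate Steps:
Add(Mul(-4798, Pow(26207, -1)), Mul(2434, Pow(43828, -1))) = Add(Mul(-4798, Rational(1, 26207)), Mul(2434, Rational(1, 43828))) = Add(Rational(-4798, 26207), Rational(1217, 21914)) = Rational(-73249453, 574300198)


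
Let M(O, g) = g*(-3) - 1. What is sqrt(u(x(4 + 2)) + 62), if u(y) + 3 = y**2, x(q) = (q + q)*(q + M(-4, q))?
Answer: sqrt(24395) ≈ 156.19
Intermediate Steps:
M(O, g) = -1 - 3*g (M(O, g) = -3*g - 1 = -1 - 3*g)
x(q) = 2*q*(-1 - 2*q) (x(q) = (q + q)*(q + (-1 - 3*q)) = (2*q)*(-1 - 2*q) = 2*q*(-1 - 2*q))
u(y) = -3 + y**2
sqrt(u(x(4 + 2)) + 62) = sqrt((-3 + (-2*(4 + 2)*(1 + 2*(4 + 2)))**2) + 62) = sqrt((-3 + (-2*6*(1 + 2*6))**2) + 62) = sqrt((-3 + (-2*6*(1 + 12))**2) + 62) = sqrt((-3 + (-2*6*13)**2) + 62) = sqrt((-3 + (-156)**2) + 62) = sqrt((-3 + 24336) + 62) = sqrt(24333 + 62) = sqrt(24395)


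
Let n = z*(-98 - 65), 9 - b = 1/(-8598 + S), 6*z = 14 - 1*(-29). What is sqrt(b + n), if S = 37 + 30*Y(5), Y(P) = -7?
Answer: I*sqrt(65516469126)/7518 ≈ 34.047*I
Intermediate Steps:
z = 43/6 (z = (14 - 1*(-29))/6 = (14 + 29)/6 = (1/6)*43 = 43/6 ≈ 7.1667)
S = -173 (S = 37 + 30*(-7) = 37 - 210 = -173)
b = 78940/8771 (b = 9 - 1/(-8598 - 173) = 9 - 1/(-8771) = 9 - 1*(-1/8771) = 9 + 1/8771 = 78940/8771 ≈ 9.0001)
n = -7009/6 (n = 43*(-98 - 65)/6 = (43/6)*(-163) = -7009/6 ≈ -1168.2)
sqrt(b + n) = sqrt(78940/8771 - 7009/6) = sqrt(-61002299/52626) = I*sqrt(65516469126)/7518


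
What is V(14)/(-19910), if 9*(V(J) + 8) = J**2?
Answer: -62/89595 ≈ -0.00069200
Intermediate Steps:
V(J) = -8 + J**2/9
V(14)/(-19910) = (-8 + (1/9)*14**2)/(-19910) = (-8 + (1/9)*196)*(-1/19910) = (-8 + 196/9)*(-1/19910) = (124/9)*(-1/19910) = -62/89595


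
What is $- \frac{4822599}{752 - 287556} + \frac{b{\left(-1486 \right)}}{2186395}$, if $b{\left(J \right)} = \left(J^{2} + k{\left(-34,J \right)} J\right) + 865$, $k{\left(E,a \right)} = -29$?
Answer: $\frac{2238006680645}{125413366316} \approx 17.845$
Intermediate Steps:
$b{\left(J \right)} = 865 + J^{2} - 29 J$ ($b{\left(J \right)} = \left(J^{2} - 29 J\right) + 865 = 865 + J^{2} - 29 J$)
$- \frac{4822599}{752 - 287556} + \frac{b{\left(-1486 \right)}}{2186395} = - \frac{4822599}{752 - 287556} + \frac{865 + \left(-1486\right)^{2} - -43094}{2186395} = - \frac{4822599}{752 - 287556} + \left(865 + 2208196 + 43094\right) \frac{1}{2186395} = - \frac{4822599}{-286804} + 2252155 \cdot \frac{1}{2186395} = \left(-4822599\right) \left(- \frac{1}{286804}\right) + \frac{450431}{437279} = \frac{4822599}{286804} + \frac{450431}{437279} = \frac{2238006680645}{125413366316}$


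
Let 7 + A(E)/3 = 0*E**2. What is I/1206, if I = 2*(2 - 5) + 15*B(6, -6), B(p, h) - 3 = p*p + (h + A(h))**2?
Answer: 1919/201 ≈ 9.5473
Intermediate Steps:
A(E) = -21 (A(E) = -21 + 3*(0*E**2) = -21 + 3*0 = -21 + 0 = -21)
B(p, h) = 3 + p**2 + (-21 + h)**2 (B(p, h) = 3 + (p*p + (h - 21)**2) = 3 + (p**2 + (-21 + h)**2) = 3 + p**2 + (-21 + h)**2)
I = 11514 (I = 2*(2 - 5) + 15*(3 + 6**2 + (-21 - 6)**2) = 2*(-3) + 15*(3 + 36 + (-27)**2) = -6 + 15*(3 + 36 + 729) = -6 + 15*768 = -6 + 11520 = 11514)
I/1206 = 11514/1206 = 11514*(1/1206) = 1919/201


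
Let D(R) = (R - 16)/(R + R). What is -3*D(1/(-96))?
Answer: -4611/2 ≈ -2305.5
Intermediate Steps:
D(R) = (-16 + R)/(2*R) (D(R) = (-16 + R)/((2*R)) = (-16 + R)*(1/(2*R)) = (-16 + R)/(2*R))
-3*D(1/(-96)) = -3*(-16 + 1/(-96))/(2*(1/(-96))) = -3*(-16 - 1/96)/(2*(-1/96)) = -3*(-96)*(-1537)/(2*96) = -3*1537/2 = -4611/2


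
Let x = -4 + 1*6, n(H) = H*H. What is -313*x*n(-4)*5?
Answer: -50080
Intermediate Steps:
n(H) = H²
x = 2 (x = -4 + 6 = 2)
-313*x*n(-4)*5 = -313*2*(-4)²*5 = -313*2*16*5 = -10016*5 = -313*160 = -50080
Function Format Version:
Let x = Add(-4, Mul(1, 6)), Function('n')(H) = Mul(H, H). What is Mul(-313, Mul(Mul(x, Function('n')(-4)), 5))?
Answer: -50080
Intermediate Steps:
Function('n')(H) = Pow(H, 2)
x = 2 (x = Add(-4, 6) = 2)
Mul(-313, Mul(Mul(x, Function('n')(-4)), 5)) = Mul(-313, Mul(Mul(2, Pow(-4, 2)), 5)) = Mul(-313, Mul(Mul(2, 16), 5)) = Mul(-313, Mul(32, 5)) = Mul(-313, 160) = -50080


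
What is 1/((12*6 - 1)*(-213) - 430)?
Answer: -1/15553 ≈ -6.4296e-5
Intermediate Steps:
1/((12*6 - 1)*(-213) - 430) = 1/((72 - 1)*(-213) - 430) = 1/(71*(-213) - 430) = 1/(-15123 - 430) = 1/(-15553) = -1/15553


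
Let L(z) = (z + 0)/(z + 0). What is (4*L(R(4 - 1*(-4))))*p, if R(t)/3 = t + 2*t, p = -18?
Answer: -72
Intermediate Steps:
R(t) = 9*t (R(t) = 3*(t + 2*t) = 3*(3*t) = 9*t)
L(z) = 1 (L(z) = z/z = 1)
(4*L(R(4 - 1*(-4))))*p = (4*1)*(-18) = 4*(-18) = -72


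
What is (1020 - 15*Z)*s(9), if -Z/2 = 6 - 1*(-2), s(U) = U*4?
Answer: 45360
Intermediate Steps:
s(U) = 4*U
Z = -16 (Z = -2*(6 - 1*(-2)) = -2*(6 + 2) = -2*8 = -16)
(1020 - 15*Z)*s(9) = (1020 - 15*(-16))*(4*9) = (1020 + 240)*36 = 1260*36 = 45360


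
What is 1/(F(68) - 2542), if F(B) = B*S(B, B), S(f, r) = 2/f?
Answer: -1/2540 ≈ -0.00039370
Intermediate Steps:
F(B) = 2 (F(B) = B*(2/B) = 2)
1/(F(68) - 2542) = 1/(2 - 2542) = 1/(-2540) = -1/2540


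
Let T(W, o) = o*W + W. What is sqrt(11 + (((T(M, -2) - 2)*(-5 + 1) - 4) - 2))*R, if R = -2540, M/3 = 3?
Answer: -17780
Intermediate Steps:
M = 9 (M = 3*3 = 9)
T(W, o) = W + W*o (T(W, o) = W*o + W = W + W*o)
sqrt(11 + (((T(M, -2) - 2)*(-5 + 1) - 4) - 2))*R = sqrt(11 + (((9*(1 - 2) - 2)*(-5 + 1) - 4) - 2))*(-2540) = sqrt(11 + (((9*(-1) - 2)*(-4) - 4) - 2))*(-2540) = sqrt(11 + (((-9 - 2)*(-4) - 4) - 2))*(-2540) = sqrt(11 + ((-11*(-4) - 4) - 2))*(-2540) = sqrt(11 + ((44 - 4) - 2))*(-2540) = sqrt(11 + (40 - 2))*(-2540) = sqrt(11 + 38)*(-2540) = sqrt(49)*(-2540) = 7*(-2540) = -17780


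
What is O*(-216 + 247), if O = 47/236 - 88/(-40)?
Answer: 87761/1180 ≈ 74.374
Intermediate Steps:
O = 2831/1180 (O = 47*(1/236) - 88*(-1/40) = 47/236 + 11/5 = 2831/1180 ≈ 2.3992)
O*(-216 + 247) = 2831*(-216 + 247)/1180 = (2831/1180)*31 = 87761/1180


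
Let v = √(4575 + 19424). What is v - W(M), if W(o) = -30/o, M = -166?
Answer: -15/83 + √23999 ≈ 154.74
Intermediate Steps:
v = √23999 ≈ 154.92
v - W(M) = √23999 - (-30)/(-166) = √23999 - (-30)*(-1)/166 = √23999 - 1*15/83 = √23999 - 15/83 = -15/83 + √23999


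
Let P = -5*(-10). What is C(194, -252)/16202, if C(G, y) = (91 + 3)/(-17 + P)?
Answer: 47/267333 ≈ 0.00017581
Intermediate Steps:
P = 50
C(G, y) = 94/33 (C(G, y) = (91 + 3)/(-17 + 50) = 94/33)
C(194, -252)/16202 = (94/33)/16202 = (94/33)*(1/16202) = 47/267333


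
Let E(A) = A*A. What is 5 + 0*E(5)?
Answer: 5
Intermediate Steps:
E(A) = A²
5 + 0*E(5) = 5 + 0*5² = 5 + 0*25 = 5 + 0 = 5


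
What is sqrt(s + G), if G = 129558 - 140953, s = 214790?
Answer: sqrt(203395) ≈ 450.99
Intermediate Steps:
G = -11395
sqrt(s + G) = sqrt(214790 - 11395) = sqrt(203395)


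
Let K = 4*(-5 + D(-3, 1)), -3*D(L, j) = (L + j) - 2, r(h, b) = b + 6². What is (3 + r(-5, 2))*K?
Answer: -1804/3 ≈ -601.33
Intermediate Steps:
r(h, b) = 36 + b (r(h, b) = b + 36 = 36 + b)
D(L, j) = ⅔ - L/3 - j/3 (D(L, j) = -((L + j) - 2)/3 = -(-2 + L + j)/3 = ⅔ - L/3 - j/3)
K = -44/3 (K = 4*(-5 + (⅔ - ⅓*(-3) - ⅓*1)) = 4*(-5 + (⅔ + 1 - ⅓)) = 4*(-5 + 4/3) = 4*(-11/3) = -44/3 ≈ -14.667)
(3 + r(-5, 2))*K = (3 + (36 + 2))*(-44/3) = (3 + 38)*(-44/3) = 41*(-44/3) = -1804/3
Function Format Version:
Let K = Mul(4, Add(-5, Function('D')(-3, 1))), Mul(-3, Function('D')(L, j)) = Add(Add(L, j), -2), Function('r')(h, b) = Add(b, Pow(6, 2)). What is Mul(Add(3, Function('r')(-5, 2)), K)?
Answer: Rational(-1804, 3) ≈ -601.33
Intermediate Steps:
Function('r')(h, b) = Add(36, b) (Function('r')(h, b) = Add(b, 36) = Add(36, b))
Function('D')(L, j) = Add(Rational(2, 3), Mul(Rational(-1, 3), L), Mul(Rational(-1, 3), j)) (Function('D')(L, j) = Mul(Rational(-1, 3), Add(Add(L, j), -2)) = Mul(Rational(-1, 3), Add(-2, L, j)) = Add(Rational(2, 3), Mul(Rational(-1, 3), L), Mul(Rational(-1, 3), j)))
K = Rational(-44, 3) (K = Mul(4, Add(-5, Add(Rational(2, 3), Mul(Rational(-1, 3), -3), Mul(Rational(-1, 3), 1)))) = Mul(4, Add(-5, Add(Rational(2, 3), 1, Rational(-1, 3)))) = Mul(4, Add(-5, Rational(4, 3))) = Mul(4, Rational(-11, 3)) = Rational(-44, 3) ≈ -14.667)
Mul(Add(3, Function('r')(-5, 2)), K) = Mul(Add(3, Add(36, 2)), Rational(-44, 3)) = Mul(Add(3, 38), Rational(-44, 3)) = Mul(41, Rational(-44, 3)) = Rational(-1804, 3)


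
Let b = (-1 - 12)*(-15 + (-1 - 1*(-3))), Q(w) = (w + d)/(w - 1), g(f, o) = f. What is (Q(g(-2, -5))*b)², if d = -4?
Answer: 114244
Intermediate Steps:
Q(w) = (-4 + w)/(-1 + w) (Q(w) = (w - 4)/(w - 1) = (-4 + w)/(-1 + w))
b = 169 (b = -13*(-15 + (-1 + 3)) = -13*(-15 + 2) = -13*(-13) = 169)
(Q(g(-2, -5))*b)² = (((-4 - 2)/(-1 - 2))*169)² = ((-6/(-3))*169)² = (-⅓*(-6)*169)² = (2*169)² = 338² = 114244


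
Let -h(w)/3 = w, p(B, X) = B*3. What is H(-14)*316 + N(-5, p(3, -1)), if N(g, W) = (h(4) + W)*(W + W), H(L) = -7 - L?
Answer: 2158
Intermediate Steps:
p(B, X) = 3*B
h(w) = -3*w
N(g, W) = 2*W*(-12 + W) (N(g, W) = (-3*4 + W)*(W + W) = (-12 + W)*(2*W) = 2*W*(-12 + W))
H(-14)*316 + N(-5, p(3, -1)) = (-7 - 1*(-14))*316 + 2*(3*3)*(-12 + 3*3) = (-7 + 14)*316 + 2*9*(-12 + 9) = 7*316 + 2*9*(-3) = 2212 - 54 = 2158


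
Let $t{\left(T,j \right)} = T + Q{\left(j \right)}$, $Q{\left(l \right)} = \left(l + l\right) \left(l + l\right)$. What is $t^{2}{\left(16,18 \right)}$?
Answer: $1721344$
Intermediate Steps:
$Q{\left(l \right)} = 4 l^{2}$ ($Q{\left(l \right)} = 2 l 2 l = 4 l^{2}$)
$t{\left(T,j \right)} = T + 4 j^{2}$
$t^{2}{\left(16,18 \right)} = \left(16 + 4 \cdot 18^{2}\right)^{2} = \left(16 + 4 \cdot 324\right)^{2} = \left(16 + 1296\right)^{2} = 1312^{2} = 1721344$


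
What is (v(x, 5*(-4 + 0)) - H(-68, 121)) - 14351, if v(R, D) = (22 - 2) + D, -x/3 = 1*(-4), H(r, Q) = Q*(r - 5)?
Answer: -5518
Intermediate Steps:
H(r, Q) = Q*(-5 + r)
x = 12 (x = -3*(-4) = 12)
v(R, D) = 20 + D
(v(x, 5*(-4 + 0)) - H(-68, 121)) - 14351 = ((20 + 5*(-4 + 0)) - 121*(-5 - 68)) - 14351 = ((20 + 5*(-4)) - 121*(-73)) - 14351 = ((20 - 20) - 1*(-8833)) - 14351 = (0 + 8833) - 14351 = 8833 - 14351 = -5518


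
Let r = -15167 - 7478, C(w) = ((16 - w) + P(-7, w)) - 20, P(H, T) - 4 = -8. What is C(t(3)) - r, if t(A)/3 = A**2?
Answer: 22610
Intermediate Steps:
P(H, T) = -4 (P(H, T) = 4 - 8 = -4)
t(A) = 3*A**2
C(w) = -8 - w (C(w) = ((16 - w) - 4) - 20 = (12 - w) - 20 = -8 - w)
r = -22645
C(t(3)) - r = (-8 - 3*3**2) - 1*(-22645) = (-8 - 3*9) + 22645 = (-8 - 1*27) + 22645 = (-8 - 27) + 22645 = -35 + 22645 = 22610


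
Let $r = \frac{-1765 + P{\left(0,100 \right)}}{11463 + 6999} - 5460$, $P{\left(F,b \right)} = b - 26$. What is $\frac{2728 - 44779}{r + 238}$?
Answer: $\frac{776345562}{96410255} \approx 8.0525$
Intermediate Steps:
$P{\left(F,b \right)} = -26 + b$ ($P{\left(F,b \right)} = b - 26 = -26 + b$)
$r = - \frac{100804211}{18462}$ ($r = \frac{-1765 + \left(-26 + 100\right)}{11463 + 6999} - 5460 = \frac{-1765 + 74}{18462} - 5460 = \left(-1691\right) \frac{1}{18462} - 5460 = - \frac{1691}{18462} - 5460 = - \frac{100804211}{18462} \approx -5460.1$)
$\frac{2728 - 44779}{r + 238} = \frac{2728 - 44779}{- \frac{100804211}{18462} + 238} = - \frac{42051}{- \frac{96410255}{18462}} = \left(-42051\right) \left(- \frac{18462}{96410255}\right) = \frac{776345562}{96410255}$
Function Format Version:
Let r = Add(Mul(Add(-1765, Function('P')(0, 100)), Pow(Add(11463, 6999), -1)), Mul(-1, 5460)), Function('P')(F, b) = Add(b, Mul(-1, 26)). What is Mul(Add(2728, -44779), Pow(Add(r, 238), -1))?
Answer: Rational(776345562, 96410255) ≈ 8.0525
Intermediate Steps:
Function('P')(F, b) = Add(-26, b) (Function('P')(F, b) = Add(b, -26) = Add(-26, b))
r = Rational(-100804211, 18462) (r = Add(Mul(Add(-1765, Add(-26, 100)), Pow(Add(11463, 6999), -1)), Mul(-1, 5460)) = Add(Mul(Add(-1765, 74), Pow(18462, -1)), -5460) = Add(Mul(-1691, Rational(1, 18462)), -5460) = Add(Rational(-1691, 18462), -5460) = Rational(-100804211, 18462) ≈ -5460.1)
Mul(Add(2728, -44779), Pow(Add(r, 238), -1)) = Mul(Add(2728, -44779), Pow(Add(Rational(-100804211, 18462), 238), -1)) = Mul(-42051, Pow(Rational(-96410255, 18462), -1)) = Mul(-42051, Rational(-18462, 96410255)) = Rational(776345562, 96410255)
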